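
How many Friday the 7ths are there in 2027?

1

Check the 7th of each month of 2027: Jan 7: Thu, Feb 7: Sun, Mar 7: Sun, Apr 7: Wed, May 7: Fri, Jun 7: Mon, Jul 7: Wed, Aug 7: Sat, Sep 7: Tue, Oct 7: Thu, Nov 7: Sun, Dec 7: Tue.
Friday occurs in May — 1 month.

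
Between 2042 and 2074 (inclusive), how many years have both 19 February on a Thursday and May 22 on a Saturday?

1

Check each year's weekday for 19 February and May 22:
  2042: Wed/Thu  2043: Thu/Fri  2044: Fri/Sun  2045: Sun/Mon  2046: Mon/Tue  2047: Tue/Wed  2048: Wed/Fri  2049: Fri/Sat  2050: Sat/Sun  2051: Sun/Mon  2052: Mon/Wed  2053: Wed/Thu  2054: Thu/Fri  2055: Fri/Sat  …(5 more)…  2061: Sat/Sun  2062: Sun/Mon  2063: Mon/Tue  2064: Tue/Thu  2065: Thu/Fri  2066: Fri/Sat  2067: Sat/Sun  2068: Sun/Tue  2069: Tue/Wed  2070: Wed/Thu  2071: Thu/Fri  2072: Fri/Sun  2073: Sun/Mon  2074: Mon/Tue
Both conditions hold in: 2060 — 1.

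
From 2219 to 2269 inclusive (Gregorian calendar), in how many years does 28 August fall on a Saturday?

8

Track 28 August's weekday year by year (advancing +1, or +2 across a Feb 29):
  2219: Sat ✓  2220: Mon (+2)  2221: Tue (+1)  2222: Wed (+1)  2223: Thu (+1)
  2224: Sat (+2) ✓  2225: Sun (+1)  2226: Mon (+1)  2227: Tue (+1)  2228: Thu (+2)
  2229: Fri (+1)  2230: Sat (+1) ✓  2231: Sun (+1)  2232: Tue (+2)  … (23 more years) …
  2256: Thu (+2)  2257: Fri (+1)  2258: Sat (+1) ✓  2259: Sun (+1)  2260: Tue (+2)
  2261: Wed (+1)  2262: Thu (+1)  2263: Fri (+1)  2264: Sun (+2)  2265: Mon (+1)
  2266: Tue (+1)  2267: Wed (+1)  2268: Fri (+2)  2269: Sat (+1) ✓
Saturday years: 2219, 2224, 2230, 2241, 2247, 2252, 2258, 2269 — 8 in total.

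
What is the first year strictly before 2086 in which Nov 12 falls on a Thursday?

From one year to the next, a fixed date's weekday advances by 1, or by 2 when a Feb 29 lies between the two dates.
2086: November 12 is Tuesday.
2085: Monday (−1)
2084: Sunday (−1)
2083: Friday (−2)
2082: Thursday (−1)
Nov 12 falls on a Thursday in 2082.

2082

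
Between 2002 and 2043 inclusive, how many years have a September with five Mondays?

September has 30 days; it has five Mondays when Monday falls among the first (month-length − 28) days — i.e. when September 1 is one of Monday/Sunday.
September 1 by year: 2002:Sun✓ 2003:Mon✓ 2004:Wed 2005:Thu 2006:Fri 2007:Sat 2008:Mon✓ 2009:Tue 2010:Wed 2011:Thu 2012:Sat 2013:Sun✓ 2014:Mon✓ 2015:Tue 2016:Thu …(12 more)… 2029:Sat 2030:Sun✓ 2031:Mon✓ 2032:Wed 2033:Thu 2034:Fri 2035:Sat 2036:Mon✓ 2037:Tue 2038:Wed 2039:Thu 2040:Sat 2041:Sun✓ 2042:Mon✓ 2043:Tue
Years with five Mondays: 2002, 2003, 2008, 2013, 2014, 2019, 2024, 2025, 2030, 2031, 2036, 2041, 2042 → 13.

13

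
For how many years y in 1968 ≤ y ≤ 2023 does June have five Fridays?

June has 30 days; it has five Fridays when Friday falls among the first (month-length − 28) days — i.e. when June 1 is one of Friday/Thursday.
June 1 by year: 1968:Sat 1969:Sun 1970:Mon 1971:Tue 1972:Thu✓ 1973:Fri✓ 1974:Sat 1975:Sun 1976:Tue 1977:Wed 1978:Thu✓ 1979:Fri✓ 1980:Sun 1981:Mon 1982:Tue …(26 more)… 2009:Mon 2010:Tue 2011:Wed 2012:Fri✓ 2013:Sat 2014:Sun 2015:Mon 2016:Wed 2017:Thu✓ 2018:Fri✓ 2019:Sat 2020:Mon 2021:Tue 2022:Wed 2023:Thu✓
Years with five Fridays: 1972, 1973, 1978, 1979, 1984, 1989, 1990, 1995, 2000, 2001, 2006, 2007, 2012, 2017, 2018, 2023 → 16.

16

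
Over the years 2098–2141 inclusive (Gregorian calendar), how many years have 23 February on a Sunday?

Track 23 February's weekday year by year (advancing +1, or +2 across a Feb 29):
  2098: Sun ✓  2099: Mon (+1)  2100: Tue (+1)  2101: Wed (+1)  2102: Thu (+1)
  2103: Fri (+1)  2104: Sat (+1)  2105: Mon (+2)  2106: Tue (+1)  2107: Wed (+1)
  2108: Thu (+1)  2109: Sat (+2)  2110: Sun (+1) ✓  2111: Mon (+1)  … (16 more years) …
  2128: Mon (+1)  2129: Wed (+2)  2130: Thu (+1)  2131: Fri (+1)  2132: Sat (+1)
  2133: Mon (+2)  2134: Tue (+1)  2135: Wed (+1)  2136: Thu (+1)  2137: Sat (+2)
  2138: Sun (+1) ✓  2139: Mon (+1)  2140: Tue (+1)  2141: Thu (+2)
Sunday years: 2098, 2110, 2116, 2121, 2127, 2138 — 6 in total.

6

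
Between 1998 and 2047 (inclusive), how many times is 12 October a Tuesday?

Track 12 October's weekday year by year (advancing +1, or +2 across a Feb 29):
  1998: Mon  1999: Tue (+1) ✓  2000: Thu (+2)  2001: Fri (+1)  2002: Sat (+1)
  2003: Sun (+1)  2004: Tue (+2) ✓  2005: Wed (+1)  2006: Thu (+1)  2007: Fri (+1)
  2008: Sun (+2)  2009: Mon (+1)  2010: Tue (+1) ✓  2011: Wed (+1)  … (22 more years) …
  2034: Thu (+1)  2035: Fri (+1)  2036: Sun (+2)  2037: Mon (+1)  2038: Tue (+1) ✓
  2039: Wed (+1)  2040: Fri (+2)  2041: Sat (+1)  2042: Sun (+1)  2043: Mon (+1)
  2044: Wed (+2)  2045: Thu (+1)  2046: Fri (+1)  2047: Sat (+1)
Tuesday years: 1999, 2004, 2010, 2021, 2027, 2032, 2038 — 7 in total.

7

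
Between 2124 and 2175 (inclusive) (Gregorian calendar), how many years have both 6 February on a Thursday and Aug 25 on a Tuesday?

2

Check each year's weekday for 6 February and Aug 25:
  2124: Sun/Fri  2125: Tue/Sat  2126: Wed/Sun  2127: Thu/Mon  2128: Fri/Wed  2129: Sun/Thu  2130: Mon/Fri  2131: Tue/Sat  2132: Wed/Mon  2133: Fri/Tue  2134: Sat/Wed  2135: Sun/Thu  2136: Mon/Sat  2137: Wed/Sun  …(24 more)…  2162: Sat/Wed  2163: Sun/Thu  2164: Mon/Sat  2165: Wed/Sun  2166: Thu/Mon  2167: Fri/Tue  2168: Sat/Thu  2169: Mon/Fri  2170: Tue/Sat  2171: Wed/Sun  2172: Thu/Tue ✓  2173: Sat/Wed  2174: Sun/Thu  2175: Mon/Fri
Both conditions hold in: 2144, 2172 — 2.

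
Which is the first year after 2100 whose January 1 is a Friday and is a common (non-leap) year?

2106

Jan 1 advances by 2 weekdays after a leap year and by 1 after a common year.
2100: Jan 1 is Friday.
2101: Saturday
2102: Sunday
2103: Monday
2104: Tuesday (leap)
2105: Thursday
2106: Friday
2106 begins on a Friday and is a common year.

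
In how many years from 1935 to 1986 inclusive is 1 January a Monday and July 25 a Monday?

Check each year's weekday for 1 January and July 25:
  1935: Tue/Thu  1936: Wed/Sat  1937: Fri/Sun  1938: Sat/Mon  1939: Sun/Tue  1940: Mon/Thu  1941: Wed/Fri  1942: Thu/Sat  1943: Fri/Sun  1944: Sat/Tue  1945: Mon/Wed  1946: Tue/Thu  1947: Wed/Fri  1948: Thu/Sun  …(24 more)…  1973: Mon/Wed  1974: Tue/Thu  1975: Wed/Fri  1976: Thu/Sun  1977: Sat/Mon  1978: Sun/Tue  1979: Mon/Wed  1980: Tue/Fri  1981: Thu/Sat  1982: Fri/Sun  1983: Sat/Mon  1984: Sun/Wed  1985: Tue/Thu  1986: Wed/Fri
Both conditions hold in: no year — 0.

0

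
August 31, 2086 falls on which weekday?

January 1, 2086 is a Tuesday.
August 31 is day 243 of the year, i.e. 242 days after Jan 1.
242 mod 7 = 4, so advance 4 weekdays from Tuesday: Saturday.

Saturday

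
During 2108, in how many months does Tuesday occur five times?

A month of length L has five Tuesdays iff its first Tuesday is on day ≤ L−28 (so day 1–3 in a 31-day month, 1–2 in a 30-day month, day 1 in a leap February).
Checking each month of 2108: Jan starts Sun (31d) ✓; Feb starts Wed (29d); Mar starts Thu (31d); Apr starts Sun (30d); May starts Tue (31d) ✓; Jun starts Fri (30d); Jul starts Sun (31d) ✓; Aug starts Wed (31d); Sep starts Sat (30d); Oct starts Mon (31d) ✓; Nov starts Thu (30d); Dec starts Sat (31d).
Five-Tuesday months: January, May, July, October → 4.

4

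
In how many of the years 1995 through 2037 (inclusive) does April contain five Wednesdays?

April has 30 days; it has five Wednesdays when Wednesday falls among the first (month-length − 28) days — i.e. when April 1 is one of Wednesday/Tuesday.
April 1 by year: 1995:Sat 1996:Mon 1997:Tue✓ 1998:Wed✓ 1999:Thu 2000:Sat 2001:Sun 2002:Mon 2003:Tue✓ 2004:Thu 2005:Fri 2006:Sat 2007:Sun 2008:Tue✓ 2009:Wed✓ …(13 more)… 2023:Sat 2024:Mon 2025:Tue✓ 2026:Wed✓ 2027:Thu 2028:Sat 2029:Sun 2030:Mon 2031:Tue✓ 2032:Thu 2033:Fri 2034:Sat 2035:Sun 2036:Tue✓ 2037:Wed✓
Years with five Wednesdays: 1997, 1998, 2003, 2008, 2009, 2014, 2015, 2020, 2025, 2026, 2031, 2036, 2037 → 13.

13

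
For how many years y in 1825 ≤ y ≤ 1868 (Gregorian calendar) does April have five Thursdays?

12

April has 30 days; it has five Thursdays when Thursday falls among the first (month-length − 28) days — i.e. when April 1 is one of Thursday/Wednesday.
April 1 by year: 1825:Fri 1826:Sat 1827:Sun 1828:Tue 1829:Wed✓ 1830:Thu✓ 1831:Fri 1832:Sun 1833:Mon 1834:Tue 1835:Wed✓ 1836:Fri 1837:Sat 1838:Sun 1839:Mon …(14 more)… 1854:Sat 1855:Sun 1856:Tue 1857:Wed✓ 1858:Thu✓ 1859:Fri 1860:Sun 1861:Mon 1862:Tue 1863:Wed✓ 1864:Fri 1865:Sat 1866:Sun 1867:Mon 1868:Wed✓
Years with five Thursdays: 1829, 1830, 1835, 1840, 1841, 1846, 1847, 1852, 1857, 1858, 1863, 1868 → 12.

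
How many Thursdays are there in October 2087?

5

October 2087 has 31 days and begins on Wednesday.
The first Thursday is October 2.
Thursdays fall on 2, 9, 16, 23, 30 — that's 5.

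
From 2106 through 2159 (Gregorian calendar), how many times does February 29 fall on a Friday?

1

Leap years in 2106–2159: 13 of them.
Feb 29 weekday advances by 5 (mod 7) from one leap year to the next four years later (or differs when a century non-leap intervenes).
Leap-day weekdays: 2108:Wed 2112:Mon 2116:Sat 2120:Thu 2124:Tue 2128:Sun 2132:Fri✓ 2136:Wed 2140:Mon 2144:Sat 2148:Thu 2152:Tue 2156:Sun
Friday: 2132 → 1.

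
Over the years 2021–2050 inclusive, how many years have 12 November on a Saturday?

Track 12 November's weekday year by year (advancing +1, or +2 across a Feb 29):
  2021: Fri  2022: Sat (+1) ✓  2023: Sun (+1)  2024: Tue (+2)  2025: Wed (+1)
  2026: Thu (+1)  2027: Fri (+1)  2028: Sun (+2)  2029: Mon (+1)  2030: Tue (+1)
  2031: Wed (+1)  2032: Fri (+2)  2033: Sat (+1) ✓  2034: Sun (+1)  2035: Mon (+1)
  2036: Wed (+2)  2037: Thu (+1)  2038: Fri (+1)  2039: Sat (+1) ✓  2040: Mon (+2)
  2041: Tue (+1)  2042: Wed (+1)  2043: Thu (+1)  2044: Sat (+2) ✓  2045: Sun (+1)
  2046: Mon (+1)  2047: Tue (+1)  2048: Thu (+2)  2049: Fri (+1)  2050: Sat (+1) ✓
Saturday years: 2022, 2033, 2039, 2044, 2050 — 5 in total.

5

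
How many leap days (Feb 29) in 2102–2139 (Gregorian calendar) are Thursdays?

1

Leap years in 2102–2139: 9 of them.
Feb 29 weekday advances by 5 (mod 7) from one leap year to the next four years later (or differs when a century non-leap intervenes).
Leap-day weekdays: 2104:Fri 2108:Wed 2112:Mon 2116:Sat 2120:Thu✓ 2124:Tue 2128:Sun 2132:Fri 2136:Wed
Thursday: 2120 → 1.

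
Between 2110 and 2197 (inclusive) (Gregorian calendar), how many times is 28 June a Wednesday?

Track 28 June's weekday year by year (advancing +1, or +2 across a Feb 29):
  2110: Sat  2111: Sun (+1)  2112: Tue (+2)  2113: Wed (+1) ✓  2114: Thu (+1)
  2115: Fri (+1)  2116: Sun (+2)  2117: Mon (+1)  2118: Tue (+1)  2119: Wed (+1) ✓
  2120: Fri (+2)  2121: Sat (+1)  2122: Sun (+1)  2123: Mon (+1)  … (60 more years) …
  2184: Mon (+2)  2185: Tue (+1)  2186: Wed (+1) ✓  2187: Thu (+1)  2188: Sat (+2)
  2189: Sun (+1)  2190: Mon (+1)  2191: Tue (+1)  2192: Thu (+2)  2193: Fri (+1)
  2194: Sat (+1)  2195: Sun (+1)  2196: Tue (+2)  2197: Wed (+1) ✓
Wednesday years: 2113, 2119, 2124, 2130, 2141, 2147, 2152, 2158, 2169, 2175, 2180, 2186, 2197 — 13 in total.

13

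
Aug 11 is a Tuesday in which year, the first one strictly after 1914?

1925

From one year to the next, a fixed date's weekday advances by 1, or by 2 when a Feb 29 lies between the two dates.
1914: August 11 is Tuesday.
1915: Wednesday (+1)
1916: Friday (+2)
1917: Saturday (+1)
1918: Sunday (+1)
1919: Monday (+1)
1920: Wednesday (+2)
1921: Thursday (+1)
1922: Friday (+1)
1923: Saturday (+1)
1924: Monday (+2)
1925: Tuesday (+1)
Aug 11 falls on a Tuesday in 1925.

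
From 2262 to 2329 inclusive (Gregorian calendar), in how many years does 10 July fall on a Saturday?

Track 10 July's weekday year by year (advancing +1, or +2 across a Feb 29):
  2262: Thu  2263: Fri (+1)  2264: Sun (+2)  2265: Mon (+1)  2266: Tue (+1)
  2267: Wed (+1)  2268: Fri (+2)  2269: Sat (+1) ✓  2270: Sun (+1)  2271: Mon (+1)
  2272: Wed (+2)  2273: Thu (+1)  2274: Fri (+1)  2275: Sat (+1) ✓  … (40 more years) …
  2316: Mon (+2)  2317: Tue (+1)  2318: Wed (+1)  2319: Thu (+1)  2320: Sat (+2) ✓
  2321: Sun (+1)  2322: Mon (+1)  2323: Tue (+1)  2324: Thu (+2)  2325: Fri (+1)
  2326: Sat (+1) ✓  2327: Sun (+1)  2328: Tue (+2)  2329: Wed (+1)
Saturday years: 2269, 2275, 2280, 2286, 2297, 2309, 2315, 2320, 2326 — 9 in total.

9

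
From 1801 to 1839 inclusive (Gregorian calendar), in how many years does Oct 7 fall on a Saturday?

5

Track Oct 7's weekday year by year (advancing +1, or +2 across a Feb 29):
  1801: Wed  1802: Thu (+1)  1803: Fri (+1)  1804: Sun (+2)  1805: Mon (+1)
  1806: Tue (+1)  1807: Wed (+1)  1808: Fri (+2)  1809: Sat (+1) ✓  1810: Sun (+1)
  1811: Mon (+1)  1812: Wed (+2)  1813: Thu (+1)  1814: Fri (+1)  … (11 more years) …
  1826: Sat (+1) ✓  1827: Sun (+1)  1828: Tue (+2)  1829: Wed (+1)  1830: Thu (+1)
  1831: Fri (+1)  1832: Sun (+2)  1833: Mon (+1)  1834: Tue (+1)  1835: Wed (+1)
  1836: Fri (+2)  1837: Sat (+1) ✓  1838: Sun (+1)  1839: Mon (+1)
Saturday years: 1809, 1815, 1820, 1826, 1837 — 5 in total.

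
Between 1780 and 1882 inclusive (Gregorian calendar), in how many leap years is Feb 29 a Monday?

4

Leap years in 1780–1882: 25 of them.
Feb 29 weekday advances by 5 (mod 7) from one leap year to the next four years later (or differs when a century non-leap intervenes).
Leap-day weekdays: 1780:Tue 1784:Sun 1788:Fri 1792:Wed 1796:Mon✓ 1804:Wed 1808:Mon✓ 1812:Sat 1816:Thu 1820:Tue 1824:Sun 1828:Fri 1832:Wed 1836:Mon✓ 1840:Sat 1844:Thu 1848:Tue 1852:Sun 1856:Fri 1860:Wed 1864:Mon✓ 1868:Sat 1872:Thu 1876:Tue 1880:Sun
Monday: 1796, 1808, 1836, 1864 → 4.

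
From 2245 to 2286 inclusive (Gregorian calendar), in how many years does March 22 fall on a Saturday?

7

Track March 22's weekday year by year (advancing +1, or +2 across a Feb 29):
  2245: Sat ✓  2246: Sun (+1)  2247: Mon (+1)  2248: Wed (+2)  2249: Thu (+1)
  2250: Fri (+1)  2251: Sat (+1) ✓  2252: Mon (+2)  2253: Tue (+1)  2254: Wed (+1)
  2255: Thu (+1)  2256: Sat (+2) ✓  2257: Sun (+1)  2258: Mon (+1)  … (14 more years) …
  2273: Sat (+1) ✓  2274: Sun (+1)  2275: Mon (+1)  2276: Wed (+2)  2277: Thu (+1)
  2278: Fri (+1)  2279: Sat (+1) ✓  2280: Mon (+2)  2281: Tue (+1)  2282: Wed (+1)
  2283: Thu (+1)  2284: Sat (+2) ✓  2285: Sun (+1)  2286: Mon (+1)
Saturday years: 2245, 2251, 2256, 2262, 2273, 2279, 2284 — 7 in total.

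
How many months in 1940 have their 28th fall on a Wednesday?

2

Check the 28th of each month of 1940: Jan 28: Sun, Feb 28: Wed, Mar 28: Thu, Apr 28: Sun, May 28: Tue, Jun 28: Fri, Jul 28: Sun, Aug 28: Wed, Sep 28: Sat, Oct 28: Mon, Nov 28: Thu, Dec 28: Sat.
Wednesday occurs in February, August — 2 months.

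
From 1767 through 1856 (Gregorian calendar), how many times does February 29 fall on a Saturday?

Leap years in 1767–1856: 22 of them.
Feb 29 weekday advances by 5 (mod 7) from one leap year to the next four years later (or differs when a century non-leap intervenes).
Leap-day weekdays: 1768:Mon 1772:Sat✓ 1776:Thu 1780:Tue 1784:Sun 1788:Fri 1792:Wed 1796:Mon 1804:Wed 1808:Mon 1812:Sat✓ 1816:Thu 1820:Tue 1824:Sun 1828:Fri 1832:Wed 1836:Mon 1840:Sat✓ 1844:Thu 1848:Tue 1852:Sun 1856:Fri
Saturday: 1772, 1812, 1840 → 3.

3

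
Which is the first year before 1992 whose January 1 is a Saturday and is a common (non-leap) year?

Jan 1 advances by 2 weekdays after a leap year and by 1 after a common year.
1992: Jan 1 is Wednesday (leap).
1991: Tuesday
1990: Monday
1989: Sunday
1988: Friday (leap)
1987: Thursday
1986: Wednesday
1985: Tuesday
1984: Sunday (leap)
1983: Saturday
1983 begins on a Saturday and is a common year.

1983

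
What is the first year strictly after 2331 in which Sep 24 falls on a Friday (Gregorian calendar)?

From one year to the next, a fixed date's weekday advances by 1, or by 2 when a Feb 29 lies between the two dates.
2331: September 24 is Thursday.
2332: Saturday (+2)
2333: Sunday (+1)
2334: Monday (+1)
2335: Tuesday (+1)
2336: Thursday (+2)
2337: Friday (+1)
Sep 24 falls on a Friday in 2337.

2337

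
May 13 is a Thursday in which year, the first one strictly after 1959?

From one year to the next, a fixed date's weekday advances by 1, or by 2 when a Feb 29 lies between the two dates.
1959: May 13 is Wednesday.
1960: Friday (+2)
1961: Saturday (+1)
1962: Sunday (+1)
1963: Monday (+1)
1964: Wednesday (+2)
1965: Thursday (+1)
May 13 falls on a Thursday in 1965.

1965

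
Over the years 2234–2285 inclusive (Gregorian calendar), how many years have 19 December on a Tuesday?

Track 19 December's weekday year by year (advancing +1, or +2 across a Feb 29):
  2234: Fri  2235: Sat (+1)  2236: Mon (+2)  2237: Tue (+1) ✓  2238: Wed (+1)
  2239: Thu (+1)  2240: Sat (+2)  2241: Sun (+1)  2242: Mon (+1)  2243: Tue (+1) ✓
  2244: Thu (+2)  2245: Fri (+1)  2246: Sat (+1)  2247: Sun (+1)  … (24 more years) …
  2272: Thu (+2)  2273: Fri (+1)  2274: Sat (+1)  2275: Sun (+1)  2276: Tue (+2) ✓
  2277: Wed (+1)  2278: Thu (+1)  2279: Fri (+1)  2280: Sun (+2)  2281: Mon (+1)
  2282: Tue (+1) ✓  2283: Wed (+1)  2284: Fri (+2)  2285: Sat (+1)
Tuesday years: 2237, 2243, 2248, 2254, 2265, 2271, 2276, 2282 — 8 in total.

8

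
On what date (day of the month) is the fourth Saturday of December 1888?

December 1, 1888 is a Saturday, so the first Saturday is the 1st.
The fourth Saturday is 1 + 21 = 22.

22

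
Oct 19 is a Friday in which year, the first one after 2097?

2103

From one year to the next, a fixed date's weekday advances by 1, or by 2 when a Feb 29 lies between the two dates.
2097: October 19 is Saturday.
2098: Sunday (+1)
2099: Monday (+1)
2100: Tuesday (+1)
2101: Wednesday (+1)
2102: Thursday (+1)
2103: Friday (+1)
Oct 19 falls on a Friday in 2103.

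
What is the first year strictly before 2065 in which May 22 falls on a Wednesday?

2058

From one year to the next, a fixed date's weekday advances by 1, or by 2 when a Feb 29 lies between the two dates.
2065: May 22 is Friday.
2064: Thursday (−1)
2063: Tuesday (−2)
2062: Monday (−1)
2061: Sunday (−1)
2060: Saturday (−1)
2059: Thursday (−2)
2058: Wednesday (−1)
May 22 falls on a Wednesday in 2058.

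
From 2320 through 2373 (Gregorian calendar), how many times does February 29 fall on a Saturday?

Leap years in 2320–2373: 14 of them.
Feb 29 weekday advances by 5 (mod 7) from one leap year to the next four years later (or differs when a century non-leap intervenes).
Leap-day weekdays: 2320:Sun 2324:Fri 2328:Wed 2332:Mon 2336:Sat✓ 2340:Thu 2344:Tue 2348:Sun 2352:Fri 2356:Wed 2360:Mon 2364:Sat✓ 2368:Thu 2372:Tue
Saturday: 2336, 2364 → 2.

2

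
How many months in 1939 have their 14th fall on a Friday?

2

Check the 14th of each month of 1939: Jan 14: Sat, Feb 14: Tue, Mar 14: Tue, Apr 14: Fri, May 14: Sun, Jun 14: Wed, Jul 14: Fri, Aug 14: Mon, Sep 14: Thu, Oct 14: Sat, Nov 14: Tue, Dec 14: Thu.
Friday occurs in April, July — 2 months.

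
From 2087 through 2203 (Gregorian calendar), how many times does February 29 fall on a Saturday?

Leap years in 2087–2203: 27 of them.
Feb 29 weekday advances by 5 (mod 7) from one leap year to the next four years later (or differs when a century non-leap intervenes).
Leap-day weekdays: 2088:Sun 2092:Fri 2096:Wed 2104:Fri 2108:Wed 2112:Mon 2116:Sat✓ 2120:Thu 2124:Tue 2128:Sun 2132:Fri 2136:Wed 2140:Mon 2144:Sat✓ 2148:Thu 2152:Tue 2156:Sun 2160:Fri 2164:Wed 2168:Mon 2172:Sat✓ 2176:Thu 2180:Tue 2184:Sun 2188:Fri 2192:Wed 2196:Mon
Saturday: 2116, 2144, 2172 → 3.

3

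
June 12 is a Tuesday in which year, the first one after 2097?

From one year to the next, a fixed date's weekday advances by 1, or by 2 when a Feb 29 lies between the two dates.
2097: June 12 is Wednesday.
2098: Thursday (+1)
2099: Friday (+1)
2100: Saturday (+1)
2101: Sunday (+1)
2102: Monday (+1)
2103: Tuesday (+1)
June 12 falls on a Tuesday in 2103.

2103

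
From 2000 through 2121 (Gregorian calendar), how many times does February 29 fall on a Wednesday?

5

Leap years in 2000–2121: 30 of them.
Feb 29 weekday advances by 5 (mod 7) from one leap year to the next four years later (or differs when a century non-leap intervenes).
Leap-day weekdays: 2000:Tue 2004:Sun 2008:Fri 2012:Wed✓ 2016:Mon 2020:Sat 2024:Thu 2028:Tue 2032:Sun 2036:Fri 2040:Wed✓ 2044:Mon 2048:Sat …(4 more)… 2068:Wed✓ 2072:Mon 2076:Sat 2080:Thu 2084:Tue 2088:Sun 2092:Fri 2096:Wed✓ 2104:Fri 2108:Wed✓ 2112:Mon 2116:Sat 2120:Thu
Wednesday: 2012, 2040, 2068, 2096, 2108 → 5.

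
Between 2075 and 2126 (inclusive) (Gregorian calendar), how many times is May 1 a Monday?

Track May 1's weekday year by year (advancing +1, or +2 across a Feb 29):
  2075: Wed  2076: Fri (+2)  2077: Sat (+1)  2078: Sun (+1)  2079: Mon (+1) ✓
  2080: Wed (+2)  2081: Thu (+1)  2082: Fri (+1)  2083: Sat (+1)  2084: Mon (+2) ✓
  2085: Tue (+1)  2086: Wed (+1)  2087: Thu (+1)  2088: Sat (+2)  … (24 more years) …
  2113: Mon (+1) ✓  2114: Tue (+1)  2115: Wed (+1)  2116: Fri (+2)  2117: Sat (+1)
  2118: Sun (+1)  2119: Mon (+1) ✓  2120: Wed (+2)  2121: Thu (+1)  2122: Fri (+1)
  2123: Sat (+1)  2124: Mon (+2) ✓  2125: Tue (+1)  2126: Wed (+1)
Monday years: 2079, 2084, 2090, 2102, 2113, 2119, 2124 — 7 in total.

7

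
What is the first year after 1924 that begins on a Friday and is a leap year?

1932

Jan 1 advances by 2 weekdays after a leap year and by 1 after a common year.
1924: Jan 1 is Tuesday (leap).
1925: Thursday
1926: Friday
1927: Saturday
1928: Sunday (leap)
1929: Tuesday
1930: Wednesday
1931: Thursday
1932: Friday (leap)
1932 begins on a Friday and is a leap year.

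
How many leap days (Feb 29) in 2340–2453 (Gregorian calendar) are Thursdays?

5

Leap years in 2340–2453: 29 of them.
Feb 29 weekday advances by 5 (mod 7) from one leap year to the next four years later (or differs when a century non-leap intervenes).
Leap-day weekdays: 2340:Thu✓ 2344:Tue 2348:Sun 2352:Fri 2356:Wed 2360:Mon 2364:Sat 2368:Thu✓ 2372:Tue 2376:Sun 2380:Fri 2384:Wed 2388:Mon …(3 more)… 2404:Sun 2408:Fri 2412:Wed 2416:Mon 2420:Sat 2424:Thu✓ 2428:Tue 2432:Sun 2436:Fri 2440:Wed 2444:Mon 2448:Sat 2452:Thu✓
Thursday: 2340, 2368, 2396, 2424, 2452 → 5.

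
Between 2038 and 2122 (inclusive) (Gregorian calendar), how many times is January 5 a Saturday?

Track January 5's weekday year by year (advancing +1, or +2 across a Feb 29):
  2038: Tue  2039: Wed (+1)  2040: Thu (+1)  2041: Sat (+2) ✓  2042: Sun (+1)
  2043: Mon (+1)  2044: Tue (+1)  2045: Thu (+2)  2046: Fri (+1)  2047: Sat (+1) ✓
  2048: Sun (+1)  2049: Tue (+2)  2050: Wed (+1)  2051: Thu (+1)  … (57 more years) …
  2109: Sat (+2) ✓  2110: Sun (+1)  2111: Mon (+1)  2112: Tue (+1)  2113: Thu (+2)
  2114: Fri (+1)  2115: Sat (+1) ✓  2116: Sun (+1)  2117: Tue (+2)  2118: Wed (+1)
  2119: Thu (+1)  2120: Fri (+1)  2121: Sun (+2)  2122: Mon (+1)
Saturday years: 2041, 2047, 2058, 2064, 2069, 2075, 2086, 2092, 2097, 2104, 2109, 2115 — 12 in total.

12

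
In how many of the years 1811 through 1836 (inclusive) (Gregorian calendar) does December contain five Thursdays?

12

December has 31 days; it has five Thursdays when Thursday falls among the first (month-length − 28) days — i.e. when December 1 is one of Thursday/Wednesday/Tuesday.
December 1 by year: 1811:Sun 1812:Tue✓ 1813:Wed✓ 1814:Thu✓ 1815:Fri 1816:Sun 1817:Mon 1818:Tue✓ 1819:Wed✓ 1820:Fri 1821:Sat 1822:Sun 1823:Mon 1824:Wed✓ 1825:Thu✓ 1826:Fri 1827:Sat 1828:Mon 1829:Tue✓ 1830:Wed✓ 1831:Thu✓ 1832:Sat 1833:Sun 1834:Mon 1835:Tue✓ 1836:Thu✓
Years with five Thursdays: 1812, 1813, 1814, 1818, 1819, 1824, 1825, 1829, 1830, 1831, 1835, 1836 → 12.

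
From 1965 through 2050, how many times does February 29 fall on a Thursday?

Leap years in 1965–2050: 21 of them.
Feb 29 weekday advances by 5 (mod 7) from one leap year to the next four years later (or differs when a century non-leap intervenes).
Leap-day weekdays: 1968:Thu✓ 1972:Tue 1976:Sun 1980:Fri 1984:Wed 1988:Mon 1992:Sat 1996:Thu✓ 2000:Tue 2004:Sun 2008:Fri 2012:Wed 2016:Mon 2020:Sat 2024:Thu✓ 2028:Tue 2032:Sun 2036:Fri 2040:Wed 2044:Mon 2048:Sat
Thursday: 1968, 1996, 2024 → 3.

3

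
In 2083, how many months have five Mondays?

4

A month of length L has five Mondays iff its first Monday is on day ≤ L−28 (so day 1–3 in a 31-day month, 1–2 in a 30-day month, day 1 in a leap February).
Checking each month of 2083: Jan starts Fri (31d); Feb starts Mon (28d); Mar starts Mon (31d) ✓; Apr starts Thu (30d); May starts Sat (31d) ✓; Jun starts Tue (30d); Jul starts Thu (31d); Aug starts Sun (31d) ✓; Sep starts Wed (30d); Oct starts Fri (31d); Nov starts Mon (30d) ✓; Dec starts Wed (31d).
Five-Monday months: March, May, August, November → 4.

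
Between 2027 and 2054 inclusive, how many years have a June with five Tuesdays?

8

June has 30 days; it has five Tuesdays when Tuesday falls among the first (month-length − 28) days — i.e. when June 1 is one of Tuesday/Monday.
June 1 by year: 2027:Tue✓ 2028:Thu 2029:Fri 2030:Sat 2031:Sun 2032:Tue✓ 2033:Wed 2034:Thu 2035:Fri 2036:Sun 2037:Mon✓ 2038:Tue✓ 2039:Wed 2040:Fri 2041:Sat 2042:Sun 2043:Mon✓ 2044:Wed 2045:Thu 2046:Fri 2047:Sat 2048:Mon✓ 2049:Tue✓ 2050:Wed 2051:Thu 2052:Sat 2053:Sun 2054:Mon✓
Years with five Tuesdays: 2027, 2032, 2037, 2038, 2043, 2048, 2049, 2054 → 8.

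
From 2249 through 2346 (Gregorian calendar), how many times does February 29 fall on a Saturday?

Leap years in 2249–2346: 23 of them.
Feb 29 weekday advances by 5 (mod 7) from one leap year to the next four years later (or differs when a century non-leap intervenes).
Leap-day weekdays: 2252:Sun 2256:Fri 2260:Wed 2264:Mon 2268:Sat✓ 2272:Thu 2276:Tue 2280:Sun 2284:Fri 2288:Wed 2292:Mon 2296:Sat✓ 2304:Mon 2308:Sat✓ 2312:Thu 2316:Tue 2320:Sun 2324:Fri 2328:Wed 2332:Mon 2336:Sat✓ 2340:Thu 2344:Tue
Saturday: 2268, 2296, 2308, 2336 → 4.

4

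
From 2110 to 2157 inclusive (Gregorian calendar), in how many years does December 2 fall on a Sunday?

6

Track December 2's weekday year by year (advancing +1, or +2 across a Feb 29):
  2110: Tue  2111: Wed (+1)  2112: Fri (+2)  2113: Sat (+1)  2114: Sun (+1) ✓
  2115: Mon (+1)  2116: Wed (+2)  2117: Thu (+1)  2118: Fri (+1)  2119: Sat (+1)
  2120: Mon (+2)  2121: Tue (+1)  2122: Wed (+1)  2123: Thu (+1)  … (20 more years) …
  2144: Wed (+2)  2145: Thu (+1)  2146: Fri (+1)  2147: Sat (+1)  2148: Mon (+2)
  2149: Tue (+1)  2150: Wed (+1)  2151: Thu (+1)  2152: Sat (+2)  2153: Sun (+1) ✓
  2154: Mon (+1)  2155: Tue (+1)  2156: Thu (+2)  2157: Fri (+1)
Sunday years: 2114, 2125, 2131, 2136, 2142, 2153 — 6 in total.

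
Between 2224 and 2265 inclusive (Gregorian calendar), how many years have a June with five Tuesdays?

12

June has 30 days; it has five Tuesdays when Tuesday falls among the first (month-length − 28) days — i.e. when June 1 is one of Tuesday/Monday.
June 1 by year: 2224:Tue✓ 2225:Wed 2226:Thu 2227:Fri 2228:Sun 2229:Mon✓ 2230:Tue✓ 2231:Wed 2232:Fri 2233:Sat 2234:Sun 2235:Mon✓ 2236:Wed 2237:Thu 2238:Fri …(12 more)… 2251:Sun 2252:Tue✓ 2253:Wed 2254:Thu 2255:Fri 2256:Sun 2257:Mon✓ 2258:Tue✓ 2259:Wed 2260:Fri 2261:Sat 2262:Sun 2263:Mon✓ 2264:Wed 2265:Thu
Years with five Tuesdays: 2224, 2229, 2230, 2235, 2240, 2241, 2246, 2247, 2252, 2257, 2258, 2263 → 12.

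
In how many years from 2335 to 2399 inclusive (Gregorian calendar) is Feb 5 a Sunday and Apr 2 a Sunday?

Check each year's weekday for Feb 5 and Apr 2:
  2335: Tue/Tue  2336: Wed/Thu  2337: Fri/Fri  2338: Sat/Sat  2339: Sun/Sun ✓  2340: Mon/Tue  2341: Wed/Wed  2342: Thu/Thu  2343: Fri/Fri  2344: Sat/Sun  2345: Mon/Mon  2346: Tue/Tue  2347: Wed/Wed  2348: Thu/Fri  …(37 more)…  2386: Wed/Wed  2387: Thu/Thu  2388: Fri/Sat  2389: Sun/Sun ✓  2390: Mon/Mon  2391: Tue/Tue  2392: Wed/Thu  2393: Fri/Fri  2394: Sat/Sat  2395: Sun/Sun ✓  2396: Mon/Tue  2397: Wed/Wed  2398: Thu/Thu  2399: Fri/Fri
Both conditions hold in: 2339, 2350, 2361, 2367, 2378, 2389, 2395 — 7.

7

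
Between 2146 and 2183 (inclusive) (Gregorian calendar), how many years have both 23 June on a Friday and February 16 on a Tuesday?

Check each year's weekday for 23 June and February 16:
  2146: Thu/Wed  2147: Fri/Thu  2148: Sun/Fri  2149: Mon/Sun  2150: Tue/Mon  2151: Wed/Tue  2152: Fri/Wed  2153: Sat/Fri  2154: Sun/Sat  2155: Mon/Sun  2156: Wed/Mon  2157: Thu/Wed  2158: Fri/Thu  2159: Sat/Fri  …(10 more)…  2170: Sat/Fri  2171: Sun/Sat  2172: Tue/Sun  2173: Wed/Tue  2174: Thu/Wed  2175: Fri/Thu  2176: Sun/Fri  2177: Mon/Sun  2178: Tue/Mon  2179: Wed/Tue  2180: Fri/Wed  2181: Sat/Fri  2182: Sun/Sat  2183: Mon/Sun
Both conditions hold in: no year — 0.

0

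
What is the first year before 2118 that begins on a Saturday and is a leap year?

2084

Jan 1 advances by 2 weekdays after a leap year and by 1 after a common year.
2118: Jan 1 is Saturday.
2117: Friday
2116: Wednesday (leap)
2115: Tuesday
2114: Monday
2113: Sunday
2112: Friday (leap)
2111: Thursday
2110: Wednesday
2109: Tuesday
2108: Sunday (leap)
2107: Saturday
2106: Friday
2105: Thursday
2104: Tuesday (leap)
2103: Monday
2102: Sunday
2101: Saturday
2100: Friday
2099: Thursday
2098: Wednesday
2097: Tuesday
2096: Sunday (leap)
2095: Saturday
2094: Friday
2093: Thursday
2092: Tuesday (leap)
2091: Monday
2090: Sunday
2089: Saturday
2088: Thursday (leap)
2087: Wednesday
2086: Tuesday
2085: Monday
2084: Saturday (leap)
2084 begins on a Saturday and is a leap year.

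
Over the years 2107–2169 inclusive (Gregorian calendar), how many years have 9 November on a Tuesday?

Track 9 November's weekday year by year (advancing +1, or +2 across a Feb 29):
  2107: Wed  2108: Fri (+2)  2109: Sat (+1)  2110: Sun (+1)  2111: Mon (+1)
  2112: Wed (+2)  2113: Thu (+1)  2114: Fri (+1)  2115: Sat (+1)  2116: Mon (+2)
  2117: Tue (+1) ✓  2118: Wed (+1)  2119: Thu (+1)  2120: Sat (+2)  … (35 more years) …
  2156: Tue (+2) ✓  2157: Wed (+1)  2158: Thu (+1)  2159: Fri (+1)  2160: Sun (+2)
  2161: Mon (+1)  2162: Tue (+1) ✓  2163: Wed (+1)  2164: Fri (+2)  2165: Sat (+1)
  2166: Sun (+1)  2167: Mon (+1)  2168: Wed (+2)  2169: Thu (+1)
Tuesday years: 2117, 2123, 2128, 2134, 2145, 2151, 2156, 2162 — 8 in total.

8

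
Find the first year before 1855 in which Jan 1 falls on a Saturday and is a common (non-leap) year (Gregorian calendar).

Jan 1 advances by 2 weekdays after a leap year and by 1 after a common year.
1855: Jan 1 is Monday.
1854: Sunday
1853: Saturday
1853 begins on a Saturday and is a common year.

1853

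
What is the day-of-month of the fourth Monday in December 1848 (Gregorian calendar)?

25

December 1, 1848 is a Friday, so the first Monday is the 4th.
The fourth Monday is 4 + 21 = 25.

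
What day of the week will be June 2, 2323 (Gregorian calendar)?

January 1, 2323 is a Monday.
June 2 is day 153 of the year, i.e. 152 days after Jan 1.
152 mod 7 = 5, so advance 5 weekdays from Monday: Saturday.

Saturday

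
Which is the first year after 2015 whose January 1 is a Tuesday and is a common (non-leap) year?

2019

Jan 1 advances by 2 weekdays after a leap year and by 1 after a common year.
2015: Jan 1 is Thursday.
2016: Friday (leap)
2017: Sunday
2018: Monday
2019: Tuesday
2019 begins on a Tuesday and is a common year.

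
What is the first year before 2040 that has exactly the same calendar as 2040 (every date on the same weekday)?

2012

Two years share a calendar iff Jan 1 falls on the same weekday and both are leap or both are common. 2040: Jan 1 is Sunday, leap year.
2039: Jan 1 Saturday, common
2038: Jan 1 Friday, common
2037: Jan 1 Thursday, common
2036: Jan 1 Tuesday, leap
2035: Jan 1 Monday, common
2034: Jan 1 Sunday, common
2033: Jan 1 Saturday, common
2032: Jan 1 Thursday, leap
2031: Jan 1 Wednesday, common
2030: Jan 1 Tuesday, common
2029: Jan 1 Monday, common
2028: Jan 1 Saturday, leap
2027: Jan 1 Friday, common
2026: Jan 1 Thursday, common
2025: Jan 1 Wednesday, common
2024: Jan 1 Monday, leap
2023: Jan 1 Sunday, common
2022: Jan 1 Saturday, common
2021: Jan 1 Friday, common
2020: Jan 1 Wednesday, leap
2019: Jan 1 Tuesday, common
2018: Jan 1 Monday, common
2017: Jan 1 Sunday, common
2016: Jan 1 Friday, leap
2015: Jan 1 Thursday, common
2014: Jan 1 Wednesday, common
2013: Jan 1 Tuesday, common
2012: Jan 1 Sunday, leap
2012 matches on both conditions.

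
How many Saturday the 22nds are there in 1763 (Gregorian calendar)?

Check the 22nd of each month of 1763: Jan 22: Sat, Feb 22: Tue, Mar 22: Tue, Apr 22: Fri, May 22: Sun, Jun 22: Wed, Jul 22: Fri, Aug 22: Mon, Sep 22: Thu, Oct 22: Sat, Nov 22: Tue, Dec 22: Thu.
Saturday occurs in January, October — 2 months.

2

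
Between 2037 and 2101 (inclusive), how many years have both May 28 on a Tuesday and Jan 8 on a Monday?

Check each year's weekday for May 28 and Jan 8:
  2037: Thu/Thu  2038: Fri/Fri  2039: Sat/Sat  2040: Mon/Sun  2041: Tue/Tue  2042: Wed/Wed  2043: Thu/Thu  2044: Sat/Fri  2045: Sun/Sun  2046: Mon/Mon  2047: Tue/Tue  2048: Thu/Wed  2049: Fri/Fri  2050: Sat/Sat  …(37 more)…  2088: Fri/Thu  2089: Sat/Sat  2090: Sun/Sun  2091: Mon/Mon  2092: Wed/Tue  2093: Thu/Thu  2094: Fri/Fri  2095: Sat/Sat  2096: Mon/Sun  2097: Tue/Tue  2098: Wed/Wed  2099: Thu/Thu  2100: Fri/Fri  2101: Sat/Sat
Both conditions hold in: 2052, 2080 — 2.

2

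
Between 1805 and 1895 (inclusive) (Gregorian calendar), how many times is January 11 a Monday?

Track January 11's weekday year by year (advancing +1, or +2 across a Feb 29):
  1805: Fri  1806: Sat (+1)  1807: Sun (+1)  1808: Mon (+1) ✓  1809: Wed (+2)
  1810: Thu (+1)  1811: Fri (+1)  1812: Sat (+1)  1813: Mon (+2) ✓  1814: Tue (+1)
  1815: Wed (+1)  1816: Thu (+1)  1817: Sat (+2)  1818: Sun (+1)  … (63 more years) …
  1882: Wed (+1)  1883: Thu (+1)  1884: Fri (+1)  1885: Sun (+2)  1886: Mon (+1) ✓
  1887: Tue (+1)  1888: Wed (+1)  1889: Fri (+2)  1890: Sat (+1)  1891: Sun (+1)
  1892: Mon (+1) ✓  1893: Wed (+2)  1894: Thu (+1)  1895: Fri (+1)
Monday years: 1808, 1813, 1819, 1830, 1836, 1841, 1847, 1858, 1864, 1869, 1875, 1886, 1892 — 13 in total.

13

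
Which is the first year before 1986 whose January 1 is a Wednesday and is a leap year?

1964

Jan 1 advances by 2 weekdays after a leap year and by 1 after a common year.
1986: Jan 1 is Wednesday.
1985: Tuesday
1984: Sunday (leap)
1983: Saturday
1982: Friday
1981: Thursday
1980: Tuesday (leap)
1979: Monday
1978: Sunday
1977: Saturday
1976: Thursday (leap)
1975: Wednesday
1974: Tuesday
1973: Monday
1972: Saturday (leap)
1971: Friday
1970: Thursday
1969: Wednesday
1968: Monday (leap)
1967: Sunday
1966: Saturday
1965: Friday
1964: Wednesday (leap)
1964 begins on a Wednesday and is a leap year.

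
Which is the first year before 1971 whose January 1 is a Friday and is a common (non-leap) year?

Jan 1 advances by 2 weekdays after a leap year and by 1 after a common year.
1971: Jan 1 is Friday.
1970: Thursday
1969: Wednesday
1968: Monday (leap)
1967: Sunday
1966: Saturday
1965: Friday
1965 begins on a Friday and is a common year.

1965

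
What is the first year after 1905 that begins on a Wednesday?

Jan 1 advances by 2 weekdays after a leap year and by 1 after a common year.
1905: Jan 1 is Sunday.
1906: Monday
1907: Tuesday
1908: Wednesday (leap)
1908 begins on a Wednesday

1908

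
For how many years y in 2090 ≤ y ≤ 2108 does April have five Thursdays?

April has 30 days; it has five Thursdays when Thursday falls among the first (month-length − 28) days — i.e. when April 1 is one of Thursday/Wednesday.
April 1 by year: 2090:Sat 2091:Sun 2092:Tue 2093:Wed✓ 2094:Thu✓ 2095:Fri 2096:Sun 2097:Mon 2098:Tue 2099:Wed✓ 2100:Thu✓ 2101:Fri 2102:Sat 2103:Sun 2104:Tue 2105:Wed✓ 2106:Thu✓ 2107:Fri 2108:Sun
Years with five Thursdays: 2093, 2094, 2099, 2100, 2105, 2106 → 6.

6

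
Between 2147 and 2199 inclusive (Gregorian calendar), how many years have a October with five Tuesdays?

October has 31 days; it has five Tuesdays when Tuesday falls among the first (month-length − 28) days — i.e. when October 1 is one of Tuesday/Monday/Sunday.
October 1 by year: 2147:Sun✓ 2148:Tue✓ 2149:Wed 2150:Thu 2151:Fri 2152:Sun✓ 2153:Mon✓ 2154:Tue✓ 2155:Wed 2156:Fri 2157:Sat 2158:Sun✓ 2159:Mon✓ 2160:Wed 2161:Thu …(23 more)… 2185:Sat 2186:Sun✓ 2187:Mon✓ 2188:Wed 2189:Thu 2190:Fri 2191:Sat 2192:Mon✓ 2193:Tue✓ 2194:Wed 2195:Thu 2196:Sat 2197:Sun✓ 2198:Mon✓ 2199:Tue✓
Years with five Tuesdays: 2147, 2148, 2152, 2153, 2154, 2158, 2159, 2164, 2165, 2169, 2170, 2171, 2175, 2176, 2180, 2181, 2182, 2186, 2187, 2192, 2193, 2197, 2198, 2199 → 24.

24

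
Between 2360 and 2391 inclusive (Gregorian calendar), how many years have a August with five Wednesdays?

15

August has 31 days; it has five Wednesdays when Wednesday falls among the first (month-length − 28) days — i.e. when August 1 is one of Wednesday/Tuesday/Monday.
August 1 by year: 2360:Mon✓ 2361:Tue✓ 2362:Wed✓ 2363:Thu 2364:Sat 2365:Sun 2366:Mon✓ 2367:Tue✓ 2368:Thu 2369:Fri 2370:Sat 2371:Sun 2372:Tue✓ 2373:Wed✓ 2374:Thu 2375:Fri 2376:Sun 2377:Mon✓ 2378:Tue✓ 2379:Wed✓ 2380:Fri 2381:Sat 2382:Sun 2383:Mon✓ 2384:Wed✓ 2385:Thu 2386:Fri 2387:Sat 2388:Mon✓ 2389:Tue✓ 2390:Wed✓ 2391:Thu
Years with five Wednesdays: 2360, 2361, 2362, 2366, 2367, 2372, 2373, 2377, 2378, 2379, 2383, 2384, 2388, 2389, 2390 → 15.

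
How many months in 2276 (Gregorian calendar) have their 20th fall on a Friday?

Check the 20th of each month of 2276: Jan 20: Thu, Feb 20: Sun, Mar 20: Mon, Apr 20: Thu, May 20: Sat, Jun 20: Tue, Jul 20: Thu, Aug 20: Sun, Sep 20: Wed, Oct 20: Fri, Nov 20: Mon, Dec 20: Wed.
Friday occurs in October — 1 month.

1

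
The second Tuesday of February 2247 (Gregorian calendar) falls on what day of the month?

February 1, 2247 is a Monday, so the first Tuesday is the 2nd.
The second Tuesday is 2 + 7 = 9.

9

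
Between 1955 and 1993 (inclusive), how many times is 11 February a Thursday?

Track 11 February's weekday year by year (advancing +1, or +2 across a Feb 29):
  1955: Fri  1956: Sat (+1)  1957: Mon (+2)  1958: Tue (+1)  1959: Wed (+1)
  1960: Thu (+1) ✓  1961: Sat (+2)  1962: Sun (+1)  1963: Mon (+1)  1964: Tue (+1)
  1965: Thu (+2) ✓  1966: Fri (+1)  1967: Sat (+1)  1968: Sun (+1)  … (11 more years) …
  1980: Mon (+1)  1981: Wed (+2)  1982: Thu (+1) ✓  1983: Fri (+1)  1984: Sat (+1)
  1985: Mon (+2)  1986: Tue (+1)  1987: Wed (+1)  1988: Thu (+1) ✓  1989: Sat (+2)
  1990: Sun (+1)  1991: Mon (+1)  1992: Tue (+1)  1993: Thu (+2) ✓
Thursday years: 1960, 1965, 1971, 1982, 1988, 1993 — 6 in total.

6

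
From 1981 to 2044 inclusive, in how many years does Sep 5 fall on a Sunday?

Track Sep 5's weekday year by year (advancing +1, or +2 across a Feb 29):
  1981: Sat  1982: Sun (+1) ✓  1983: Mon (+1)  1984: Wed (+2)  1985: Thu (+1)
  1986: Fri (+1)  1987: Sat (+1)  1988: Mon (+2)  1989: Tue (+1)  1990: Wed (+1)
  1991: Thu (+1)  1992: Sat (+2)  1993: Sun (+1) ✓  1994: Mon (+1)  … (36 more years) …
  2031: Fri (+1)  2032: Sun (+2) ✓  2033: Mon (+1)  2034: Tue (+1)  2035: Wed (+1)
  2036: Fri (+2)  2037: Sat (+1)  2038: Sun (+1) ✓  2039: Mon (+1)  2040: Wed (+2)
  2041: Thu (+1)  2042: Fri (+1)  2043: Sat (+1)  2044: Mon (+2)
Sunday years: 1982, 1993, 1999, 2004, 2010, 2021, 2027, 2032, 2038 — 9 in total.

9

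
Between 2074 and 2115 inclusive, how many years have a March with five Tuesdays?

18

March has 31 days; it has five Tuesdays when Tuesday falls among the first (month-length − 28) days — i.e. when March 1 is one of Tuesday/Monday/Sunday.
March 1 by year: 2074:Thu 2075:Fri 2076:Sun✓ 2077:Mon✓ 2078:Tue✓ 2079:Wed 2080:Fri 2081:Sat 2082:Sun✓ 2083:Mon✓ 2084:Wed 2085:Thu 2086:Fri 2087:Sat 2088:Mon✓ …(12 more)… 2101:Tue✓ 2102:Wed 2103:Thu 2104:Sat 2105:Sun✓ 2106:Mon✓ 2107:Tue✓ 2108:Thu 2109:Fri 2110:Sat 2111:Sun✓ 2112:Tue✓ 2113:Wed 2114:Thu 2115:Fri
Years with five Tuesdays: 2076, 2077, 2078, 2082, 2083, 2088, 2089, 2093, 2094, 2095, 2099, 2100, 2101, 2105, 2106, 2107, 2111, 2112 → 18.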